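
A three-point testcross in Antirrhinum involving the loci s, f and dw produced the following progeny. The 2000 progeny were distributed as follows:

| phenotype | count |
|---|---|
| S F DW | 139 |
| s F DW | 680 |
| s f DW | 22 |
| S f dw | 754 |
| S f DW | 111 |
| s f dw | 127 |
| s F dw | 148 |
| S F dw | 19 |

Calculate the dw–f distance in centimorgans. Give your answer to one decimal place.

The two most frequent reciprocal classes, S f dw and s F DW, are the parental types, so the F1 was S f dw / s F DW.
The two rarest classes, S F dw and s f DW, are the double crossovers. Comparing them with the parentals, only the f allele has switched, so f is the middle locus and the order is dw – f – s.
Crossovers in the dw–f interval produce the single-crossover classes S f DW and s F dw (111 + 148 = 259) plus the double crossovers (41).
RF(dw–f) = (259 + 41) / 2000 = 300/2000 = 0.1500 → 15.0 centimorgans.

15.0 centimorgans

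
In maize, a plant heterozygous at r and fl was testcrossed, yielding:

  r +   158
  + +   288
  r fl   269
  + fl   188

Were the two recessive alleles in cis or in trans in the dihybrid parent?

cis

The two most frequent classes are + + (288) and r fl (269); these are the parental (non-recombinant) types.
So the F1 carried + + on one chromosome and r fl on the other — the recessive alleles are on the same chromosome (cis / coupling).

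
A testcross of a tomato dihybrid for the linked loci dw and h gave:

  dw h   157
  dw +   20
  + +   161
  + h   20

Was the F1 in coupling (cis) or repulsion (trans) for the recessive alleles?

cis

The two most frequent classes are + + (161) and dw h (157); these are the parental (non-recombinant) types.
So the F1 carried + + on one chromosome and dw h on the other — the recessive alleles are on the same chromosome (cis / coupling).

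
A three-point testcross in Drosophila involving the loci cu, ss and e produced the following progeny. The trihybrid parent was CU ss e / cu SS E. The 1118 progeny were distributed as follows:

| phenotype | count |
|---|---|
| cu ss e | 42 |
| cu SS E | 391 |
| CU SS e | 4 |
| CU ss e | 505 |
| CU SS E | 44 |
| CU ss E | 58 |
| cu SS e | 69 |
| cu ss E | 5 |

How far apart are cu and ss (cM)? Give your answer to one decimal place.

8.5 cM

The two rarest classes, CU SS e and cu ss E, are the double crossovers. Comparing them with the parentals, only the ss allele has switched, so ss is the middle locus and the order is cu – ss – e.
Crossovers in the cu–ss interval produce the single-crossover classes cu ss e and CU SS E (42 + 44 = 86) plus the double crossovers (9).
RF(cu–ss) = (86 + 9) / 1118 = 95/1118 = 0.0850 → 8.5 cM.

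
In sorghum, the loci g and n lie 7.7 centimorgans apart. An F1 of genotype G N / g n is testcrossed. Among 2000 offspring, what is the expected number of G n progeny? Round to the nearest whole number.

A map distance of 7.7 centimorgans corresponds to a recombination frequency of 0.077.
The F1 is G N / g n, so G n is a recombinant gamete class with expected frequency r/2 = 0.077/2 = 0.0385.
Expected number = 0.0385 × 2000 = 77.00 ≈ 77.

77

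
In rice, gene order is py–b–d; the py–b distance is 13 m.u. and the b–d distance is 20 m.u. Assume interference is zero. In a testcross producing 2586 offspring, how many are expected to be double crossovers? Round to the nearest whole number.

Map distances give recombination frequencies of 0.130 and 0.200 for the two intervals.
With no interference, expected double-crossover frequency = 0.130 × 0.200 = 0.02600.
Expected number = 0.02600 × 2586 = 67.24 ≈ 67.

67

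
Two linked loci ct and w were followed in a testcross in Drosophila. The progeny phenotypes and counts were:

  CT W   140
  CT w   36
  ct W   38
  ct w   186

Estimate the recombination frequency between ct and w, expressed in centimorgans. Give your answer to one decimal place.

18.5 centimorgans

The two most frequent classes, CT W (140) and ct w (186), are the parental types, so the F1 was CT W / ct w.
The recombinant classes are CT w and ct W: 36 + 38 = 74.
Recombination frequency = 74/400 = 0.1850 ≈ 18.5%, i.e. 18.5 centimorgans.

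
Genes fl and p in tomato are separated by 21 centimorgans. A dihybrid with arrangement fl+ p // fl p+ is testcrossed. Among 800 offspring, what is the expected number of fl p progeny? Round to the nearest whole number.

84

A map distance of 21 centimorgans corresponds to a recombination frequency of 0.210.
The F1 is fl+ p / fl p+, so fl p is a recombinant gamete class with expected frequency r/2 = 0.210/2 = 0.1050.
Expected number = 0.1050 × 800 = 84.00 ≈ 84.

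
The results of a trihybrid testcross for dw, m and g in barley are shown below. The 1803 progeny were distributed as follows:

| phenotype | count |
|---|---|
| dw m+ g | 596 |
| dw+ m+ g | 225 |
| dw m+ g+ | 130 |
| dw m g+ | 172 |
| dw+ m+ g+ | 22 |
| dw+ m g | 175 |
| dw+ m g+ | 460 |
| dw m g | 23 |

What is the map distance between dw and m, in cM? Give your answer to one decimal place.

24.5 cM

The two most frequent reciprocal classes, dw m+ g and dw+ m g+, are the parental types, so the F1 was dw m+ g / dw+ m g+.
The two rarest classes, dw m g and dw+ m+ g+, are the double crossovers. Comparing them with the parentals, only the m allele has switched, so m is the middle locus and the order is g – m – dw.
Crossovers in the m–dw interval produce the single-crossover classes dw+ m+ g and dw m g+ (225 + 172 = 397) plus the double crossovers (45).
RF(m–dw) = (397 + 45) / 1803 = 442/1803 = 0.2451 → 24.5 cM.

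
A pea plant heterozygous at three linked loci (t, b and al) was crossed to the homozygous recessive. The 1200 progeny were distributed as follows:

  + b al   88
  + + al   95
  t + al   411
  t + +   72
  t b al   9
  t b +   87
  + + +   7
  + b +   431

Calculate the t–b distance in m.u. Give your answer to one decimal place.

The two most frequent reciprocal classes, t + al and + b +, are the parental types, so the F1 was t + al / + b +.
The two rarest classes, t b al and + + +, are the double crossovers. Comparing them with the parentals, only the b allele has switched, so b is the middle locus and the order is al – b – t.
Crossovers in the b–t interval produce the single-crossover classes + + al and t b + (95 + 87 = 182) plus the double crossovers (16).
RF(b–t) = (182 + 16) / 1200 = 198/1200 = 0.1650 → 16.5 m.u.

16.5 m.u.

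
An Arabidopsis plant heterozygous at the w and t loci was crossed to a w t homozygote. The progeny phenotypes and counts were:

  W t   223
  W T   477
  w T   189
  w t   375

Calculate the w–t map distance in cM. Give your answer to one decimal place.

32.6 cM

The two most frequent classes, W T (477) and w t (375), are the parental types, so the F1 was W T / w t.
The recombinant classes are W t and w T: 223 + 189 = 412.
Recombination frequency = 412/1264 = 0.3259 ≈ 32.6%, i.e. 32.6 cM.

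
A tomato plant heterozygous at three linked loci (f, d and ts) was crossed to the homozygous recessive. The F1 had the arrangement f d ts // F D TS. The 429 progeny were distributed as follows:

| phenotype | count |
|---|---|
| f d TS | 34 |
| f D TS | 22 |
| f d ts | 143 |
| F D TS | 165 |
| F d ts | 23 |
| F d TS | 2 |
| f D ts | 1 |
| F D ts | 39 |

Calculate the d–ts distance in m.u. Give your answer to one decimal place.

The two rarest classes, f D ts and F d TS, are the double crossovers. Comparing them with the parentals, only the d allele has switched, so d is the middle locus and the order is f – d – ts.
Crossovers in the d–ts interval produce the single-crossover classes f d TS and F D ts (34 + 39 = 73) plus the double crossovers (3).
RF(d–ts) = (73 + 3) / 429 = 76/429 = 0.1772 → 17.7 m.u.

17.7 m.u.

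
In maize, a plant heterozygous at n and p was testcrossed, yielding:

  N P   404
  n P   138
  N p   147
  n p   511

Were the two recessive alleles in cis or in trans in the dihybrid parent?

The two most frequent classes are N P (404) and n p (511); these are the parental (non-recombinant) types.
So the F1 carried N P on one chromosome and n p on the other — the recessive alleles are on the same chromosome (cis / coupling).

cis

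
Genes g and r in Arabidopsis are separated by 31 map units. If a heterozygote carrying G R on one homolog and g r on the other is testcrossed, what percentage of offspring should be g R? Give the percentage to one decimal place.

A map distance of 31 map units corresponds to a recombination frequency of 0.310.
The F1 is G R / g r, so g R is a recombinant gamete class with expected frequency r/2 = 0.310/2 = 0.1550.
That is 0.1550 = 15.5% of the progeny.

15.5%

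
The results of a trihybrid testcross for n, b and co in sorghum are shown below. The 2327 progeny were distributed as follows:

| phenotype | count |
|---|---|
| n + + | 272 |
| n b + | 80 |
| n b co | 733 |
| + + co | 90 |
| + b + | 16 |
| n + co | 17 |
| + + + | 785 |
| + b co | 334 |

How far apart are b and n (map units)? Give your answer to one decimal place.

The two most frequent reciprocal classes, n b co and + + +, are the parental types, so the F1 was n b co / + + +.
The two rarest classes, n + co and + b +, are the double crossovers. Comparing them with the parentals, only the b allele has switched, so b is the middle locus and the order is co – b – n.
Crossovers in the b–n interval produce the single-crossover classes + b co and n + + (334 + 272 = 606) plus the double crossovers (33).
RF(b–n) = (606 + 33) / 2327 = 639/2327 = 0.2746 → 27.5 map units.

27.5 map units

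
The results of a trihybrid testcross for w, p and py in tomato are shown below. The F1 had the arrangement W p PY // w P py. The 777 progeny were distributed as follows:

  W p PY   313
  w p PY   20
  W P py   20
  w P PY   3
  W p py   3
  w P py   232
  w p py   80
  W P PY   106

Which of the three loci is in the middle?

The two rarest classes, W p py and w P PY, are the double crossovers. Comparing them with the parentals, only the py allele has switched, so py is the middle locus and the order is p – py – w.

py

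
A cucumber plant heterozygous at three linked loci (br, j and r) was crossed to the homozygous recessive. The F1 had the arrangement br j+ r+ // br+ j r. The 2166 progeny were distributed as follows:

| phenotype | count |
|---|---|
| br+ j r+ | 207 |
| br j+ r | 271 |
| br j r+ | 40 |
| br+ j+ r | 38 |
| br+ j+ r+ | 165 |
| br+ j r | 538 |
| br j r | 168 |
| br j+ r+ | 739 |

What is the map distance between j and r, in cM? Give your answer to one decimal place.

The two rarest classes, br j r+ and br+ j+ r, are the double crossovers. Comparing them with the parentals, only the j allele has switched, so j is the middle locus and the order is br – j – r.
Crossovers in the j–r interval produce the single-crossover classes br j+ r and br+ j r+ (271 + 207 = 478) plus the double crossovers (78).
RF(j–r) = (478 + 78) / 2166 = 556/2166 = 0.2567 → 25.7 cM.

25.7 cM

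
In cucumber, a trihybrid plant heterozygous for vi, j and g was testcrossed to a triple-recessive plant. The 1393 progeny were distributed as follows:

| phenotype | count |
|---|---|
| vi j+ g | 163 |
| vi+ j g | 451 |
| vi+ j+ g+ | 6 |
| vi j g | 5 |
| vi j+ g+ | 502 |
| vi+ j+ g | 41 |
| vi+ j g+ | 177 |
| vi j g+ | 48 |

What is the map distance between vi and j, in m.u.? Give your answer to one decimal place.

7.2 m.u.

The two most frequent reciprocal classes, vi+ j g and vi j+ g+, are the parental types, so the F1 was vi+ j g / vi j+ g+.
The two rarest classes, vi j g and vi+ j+ g+, are the double crossovers. Comparing them with the parentals, only the vi allele has switched, so vi is the middle locus and the order is g – vi – j.
Crossovers in the vi–j interval produce the single-crossover classes vi+ j+ g and vi j g+ (41 + 48 = 89) plus the double crossovers (11).
RF(vi–j) = (89 + 11) / 1393 = 100/1393 = 0.0718 → 7.2 m.u.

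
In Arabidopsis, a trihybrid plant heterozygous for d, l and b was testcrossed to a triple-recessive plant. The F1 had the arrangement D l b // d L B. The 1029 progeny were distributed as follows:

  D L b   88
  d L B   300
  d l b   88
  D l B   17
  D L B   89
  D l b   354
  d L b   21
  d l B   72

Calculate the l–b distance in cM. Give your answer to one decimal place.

The two rarest classes, D l B and d L b, are the double crossovers. Comparing them with the parentals, only the b allele has switched, so b is the middle locus and the order is l – b – d.
Crossovers in the l–b interval produce the single-crossover classes D L b and d l B (88 + 72 = 160) plus the double crossovers (38).
RF(l–b) = (160 + 38) / 1029 = 198/1029 = 0.1924 → 19.2 cM.

19.2 cM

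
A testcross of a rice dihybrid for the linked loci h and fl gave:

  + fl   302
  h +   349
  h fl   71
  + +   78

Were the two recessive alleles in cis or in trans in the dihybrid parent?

trans

The two most frequent classes are + fl (302) and h + (349); these are the parental (non-recombinant) types.
So the F1 carried + fl on one chromosome and h + on the other — the recessive alleles are on opposite chromosomes (trans / repulsion).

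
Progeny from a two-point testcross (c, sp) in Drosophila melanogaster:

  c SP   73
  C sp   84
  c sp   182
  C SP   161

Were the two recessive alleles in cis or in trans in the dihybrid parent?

The two most frequent classes are C SP (161) and c sp (182); these are the parental (non-recombinant) types.
So the F1 carried C SP on one chromosome and c sp on the other — the recessive alleles are on the same chromosome (cis / coupling).

cis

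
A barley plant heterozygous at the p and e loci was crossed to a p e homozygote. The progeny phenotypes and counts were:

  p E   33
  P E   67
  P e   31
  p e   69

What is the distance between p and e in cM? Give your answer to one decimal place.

32.0 cM

The two most frequent classes, P E (67) and p e (69), are the parental types, so the F1 was P E / p e.
The recombinant classes are P e and p E: 31 + 33 = 64.
Recombination frequency = 64/200 = 0.3200 ≈ 32.0%, i.e. 32.0 cM.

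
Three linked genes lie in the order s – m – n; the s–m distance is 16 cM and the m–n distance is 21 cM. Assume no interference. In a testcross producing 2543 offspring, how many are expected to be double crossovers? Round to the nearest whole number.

Map distances give recombination frequencies of 0.160 and 0.210 for the two intervals.
With no interference, expected double-crossover frequency = 0.160 × 0.210 = 0.03360.
Expected number = 0.03360 × 2543 = 85.44 ≈ 85.

85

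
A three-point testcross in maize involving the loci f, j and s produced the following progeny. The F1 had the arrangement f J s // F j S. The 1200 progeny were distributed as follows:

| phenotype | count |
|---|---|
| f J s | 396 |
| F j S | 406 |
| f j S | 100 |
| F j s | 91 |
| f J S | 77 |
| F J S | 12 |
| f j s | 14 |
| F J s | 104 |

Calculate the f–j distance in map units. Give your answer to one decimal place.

The two rarest classes, f j s and F J S, are the double crossovers. Comparing them with the parentals, only the j allele has switched, so j is the middle locus and the order is f – j – s.
Crossovers in the f–j interval produce the single-crossover classes F J s and f j S (104 + 100 = 204) plus the double crossovers (26).
RF(f–j) = (204 + 26) / 1200 = 230/1200 = 0.1917 → 19.2 map units.

19.2 map units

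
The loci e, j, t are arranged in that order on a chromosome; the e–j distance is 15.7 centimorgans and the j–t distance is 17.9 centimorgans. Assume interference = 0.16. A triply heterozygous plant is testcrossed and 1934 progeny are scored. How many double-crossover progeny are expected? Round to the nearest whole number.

Map distances give recombination frequencies of 0.157 and 0.179 for the two intervals.
With interference 0.16 (so coincidence = 0.84), expected double-crossover frequency = 0.157 × 0.179 × 0.84 = 0.02361.
Expected number = 0.02361 × 1934 = 45.66 ≈ 46.

46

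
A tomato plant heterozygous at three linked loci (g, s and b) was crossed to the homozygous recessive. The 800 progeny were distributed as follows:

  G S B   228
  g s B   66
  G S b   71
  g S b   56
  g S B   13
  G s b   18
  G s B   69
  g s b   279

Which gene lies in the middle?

g

The two most frequent reciprocal classes, G S B and g s b, are the parental types, so the F1 was G S B / g s b.
The two rarest classes, g S B and G s b, are the double crossovers. Comparing them with the parentals, only the g allele has switched, so g is the middle locus and the order is b – g – s.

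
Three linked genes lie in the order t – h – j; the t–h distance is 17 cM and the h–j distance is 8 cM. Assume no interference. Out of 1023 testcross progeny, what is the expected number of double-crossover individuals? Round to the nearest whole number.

14

Map distances give recombination frequencies of 0.170 and 0.080 for the two intervals.
With no interference, expected double-crossover frequency = 0.170 × 0.080 = 0.01360.
Expected number = 0.01360 × 1023 = 13.91 ≈ 14.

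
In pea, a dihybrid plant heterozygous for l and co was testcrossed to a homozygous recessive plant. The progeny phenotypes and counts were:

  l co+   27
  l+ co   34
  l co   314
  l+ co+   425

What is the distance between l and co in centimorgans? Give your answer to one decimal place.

The two most frequent classes, l+ co+ (425) and l co (314), are the parental types, so the F1 was l+ co+ / l co.
The recombinant classes are l+ co and l co+: 34 + 27 = 61.
Recombination frequency = 61/800 = 0.0762 ≈ 7.6%, i.e. 7.6 centimorgans.

7.6 centimorgans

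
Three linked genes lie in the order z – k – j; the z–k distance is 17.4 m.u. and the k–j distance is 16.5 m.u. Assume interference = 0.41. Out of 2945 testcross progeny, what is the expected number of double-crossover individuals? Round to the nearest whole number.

50

Map distances give recombination frequencies of 0.174 and 0.165 for the two intervals.
With interference 0.41 (so coincidence = 0.59), expected double-crossover frequency = 0.174 × 0.165 × 0.59 = 0.01694.
Expected number = 0.01694 × 2945 = 49.89 ≈ 50.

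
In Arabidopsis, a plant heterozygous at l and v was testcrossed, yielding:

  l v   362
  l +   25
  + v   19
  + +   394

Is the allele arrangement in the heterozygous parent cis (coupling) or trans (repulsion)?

cis

The two most frequent classes are + + (394) and l v (362); these are the parental (non-recombinant) types.
So the F1 carried + + on one chromosome and l v on the other — the recessive alleles are on the same chromosome (cis / coupling).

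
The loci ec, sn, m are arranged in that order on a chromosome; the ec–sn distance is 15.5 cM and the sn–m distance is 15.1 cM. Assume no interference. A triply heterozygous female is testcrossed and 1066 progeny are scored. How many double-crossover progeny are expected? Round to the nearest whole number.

Map distances give recombination frequencies of 0.155 and 0.151 for the two intervals.
With no interference, expected double-crossover frequency = 0.155 × 0.151 = 0.02340.
Expected number = 0.02340 × 1066 = 24.95 ≈ 25.

25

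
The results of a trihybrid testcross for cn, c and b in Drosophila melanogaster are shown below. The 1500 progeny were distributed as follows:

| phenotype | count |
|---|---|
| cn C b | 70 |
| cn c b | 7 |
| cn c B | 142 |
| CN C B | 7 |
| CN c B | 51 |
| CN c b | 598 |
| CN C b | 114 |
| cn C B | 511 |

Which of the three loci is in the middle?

The two most frequent reciprocal classes, cn C B and CN c b, are the parental types, so the F1 was cn C B / CN c b.
The two rarest classes, CN C B and cn c b, are the double crossovers. Comparing them with the parentals, only the cn allele has switched, so cn is the middle locus and the order is c – cn – b.

cn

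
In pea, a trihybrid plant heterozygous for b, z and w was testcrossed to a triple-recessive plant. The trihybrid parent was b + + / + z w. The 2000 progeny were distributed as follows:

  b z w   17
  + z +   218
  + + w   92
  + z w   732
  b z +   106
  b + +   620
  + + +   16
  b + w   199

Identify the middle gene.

b

The two rarest classes, + + + and b z w, are the double crossovers. Comparing them with the parentals, only the b allele has switched, so b is the middle locus and the order is z – b – w.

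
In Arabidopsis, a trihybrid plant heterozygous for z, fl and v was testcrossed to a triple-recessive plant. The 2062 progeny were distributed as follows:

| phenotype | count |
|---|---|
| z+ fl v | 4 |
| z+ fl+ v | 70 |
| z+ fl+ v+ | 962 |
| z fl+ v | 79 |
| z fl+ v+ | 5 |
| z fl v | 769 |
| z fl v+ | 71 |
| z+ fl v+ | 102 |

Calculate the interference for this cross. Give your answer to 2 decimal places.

The two most frequent reciprocal classes, z+ fl+ v+ and z fl v, are the parental types, so the F1 was z+ fl+ v+ / z fl v.
The two rarest classes, z fl+ v+ and z+ fl v, are the double crossovers. Comparing them with the parentals, only the z allele has switched, so z is the middle locus and the order is v – z – fl.
v–z: (141 + 9)/2062 = 0.0727; z–fl: (181 + 9)/2062 = 0.0921.
Expected DCO frequency = 0.0727 × 0.0921 ≈ 0.00670; observed = 9/2062 ≈ 0.00436.
Coefficient of coincidence = 0.00436/0.00670 ≈ 0.65; interference = 1 − 0.65 = 0.35.

0.35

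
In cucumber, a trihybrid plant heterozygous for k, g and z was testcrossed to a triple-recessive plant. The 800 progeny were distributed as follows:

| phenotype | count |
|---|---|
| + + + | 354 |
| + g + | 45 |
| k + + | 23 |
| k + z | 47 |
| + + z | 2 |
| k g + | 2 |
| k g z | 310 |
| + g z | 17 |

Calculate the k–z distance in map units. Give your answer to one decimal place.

5.5 map units

The two most frequent reciprocal classes, k g z and + + +, are the parental types, so the F1 was k g z / + + +.
The two rarest classes, k g + and + + z, are the double crossovers. Comparing them with the parentals, only the z allele has switched, so z is the middle locus and the order is g – z – k.
Crossovers in the z–k interval produce the single-crossover classes + g z and k + + (17 + 23 = 40) plus the double crossovers (4).
RF(z–k) = (40 + 4) / 800 = 44/800 = 0.0550 → 5.5 map units.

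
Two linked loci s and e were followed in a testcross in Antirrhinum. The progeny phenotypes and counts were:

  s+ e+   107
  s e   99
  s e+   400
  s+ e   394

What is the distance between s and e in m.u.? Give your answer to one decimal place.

The two most frequent classes, s+ e (394) and s e+ (400), are the parental types, so the F1 was s+ e / s e+.
The recombinant classes are s+ e+ and s e: 107 + 99 = 206.
Recombination frequency = 206/1000 = 0.2060 ≈ 20.6%, i.e. 20.6 m.u.

20.6 m.u.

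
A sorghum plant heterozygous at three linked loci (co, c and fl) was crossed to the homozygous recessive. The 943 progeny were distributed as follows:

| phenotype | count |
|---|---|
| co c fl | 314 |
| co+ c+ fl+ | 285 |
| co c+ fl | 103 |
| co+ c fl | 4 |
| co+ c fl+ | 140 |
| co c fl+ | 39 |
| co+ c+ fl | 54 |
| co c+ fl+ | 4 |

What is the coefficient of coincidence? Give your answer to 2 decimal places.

The two most frequent reciprocal classes, co c fl and co+ c+ fl+, are the parental types, so the F1 was co c fl / co+ c+ fl+.
The two rarest classes, co+ c fl and co c+ fl+, are the double crossovers. Comparing them with the parentals, only the co allele has switched, so co is the middle locus and the order is c – co – fl.
c–co: (243 + 8)/943 = 0.2662; co–fl: (93 + 8)/943 = 0.1071.
Expected DCO frequency = 0.2662 × 0.1071 ≈ 0.02851; observed = 8/943 ≈ 0.00848.
Coefficient of coincidence = 0.00848/0.02851 ≈ 0.30.

0.30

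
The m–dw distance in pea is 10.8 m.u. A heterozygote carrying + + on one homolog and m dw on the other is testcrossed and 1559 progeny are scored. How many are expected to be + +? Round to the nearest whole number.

A map distance of 10.8 m.u. corresponds to a recombination frequency of 0.108.
The F1 is + + / m dw, so + + is a parental gamete class with expected frequency (1 − r)/2 = 0.892/2 = 0.4460.
Expected number = 0.4460 × 1559 = 695.31 ≈ 695.

695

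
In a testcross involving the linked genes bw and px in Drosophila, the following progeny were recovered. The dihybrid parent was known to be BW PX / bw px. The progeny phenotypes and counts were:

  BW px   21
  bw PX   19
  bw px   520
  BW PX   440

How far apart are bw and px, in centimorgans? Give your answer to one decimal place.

4.0 centimorgans

The recombinant classes are BW px and bw PX: 21 + 19 = 40.
Recombination frequency = 40/1000 = 0.0400 ≈ 4.0%, i.e. 4.0 centimorgans.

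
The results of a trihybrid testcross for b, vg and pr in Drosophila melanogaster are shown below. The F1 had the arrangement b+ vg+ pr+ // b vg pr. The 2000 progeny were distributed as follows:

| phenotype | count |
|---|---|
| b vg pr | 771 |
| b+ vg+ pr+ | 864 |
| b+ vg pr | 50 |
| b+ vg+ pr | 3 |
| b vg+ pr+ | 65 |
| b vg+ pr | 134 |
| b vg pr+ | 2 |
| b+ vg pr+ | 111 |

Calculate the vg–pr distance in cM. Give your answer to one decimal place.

12.5 cM

The two rarest classes, b+ vg+ pr and b vg pr+, are the double crossovers. Comparing them with the parentals, only the pr allele has switched, so pr is the middle locus and the order is b – pr – vg.
Crossovers in the pr–vg interval produce the single-crossover classes b+ vg pr+ and b vg+ pr (111 + 134 = 245) plus the double crossovers (5).
RF(pr–vg) = (245 + 5) / 2000 = 250/2000 = 0.1250 → 12.5 cM.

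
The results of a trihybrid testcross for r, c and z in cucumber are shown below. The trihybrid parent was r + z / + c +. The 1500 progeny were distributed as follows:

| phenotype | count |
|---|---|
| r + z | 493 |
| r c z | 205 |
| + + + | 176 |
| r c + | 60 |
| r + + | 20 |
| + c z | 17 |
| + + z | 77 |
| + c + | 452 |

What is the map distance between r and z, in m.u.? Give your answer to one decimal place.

11.6 m.u.

The two rarest classes, r + + and + c z, are the double crossovers. Comparing them with the parentals, only the z allele has switched, so z is the middle locus and the order is c – z – r.
Crossovers in the z–r interval produce the single-crossover classes + + z and r c + (77 + 60 = 137) plus the double crossovers (37).
RF(z–r) = (137 + 37) / 1500 = 174/1500 = 0.1160 → 11.6 m.u.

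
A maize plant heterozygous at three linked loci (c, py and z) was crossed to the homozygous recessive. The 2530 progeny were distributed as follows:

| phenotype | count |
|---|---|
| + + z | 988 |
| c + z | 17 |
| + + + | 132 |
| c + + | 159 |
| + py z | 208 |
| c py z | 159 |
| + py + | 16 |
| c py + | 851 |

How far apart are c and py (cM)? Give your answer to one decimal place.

15.8 cM

The two most frequent reciprocal classes, c py + and + + z, are the parental types, so the F1 was c py + / + + z.
The two rarest classes, + py + and c + z, are the double crossovers. Comparing them with the parentals, only the c allele has switched, so c is the middle locus and the order is py – c – z.
Crossovers in the py–c interval produce the single-crossover classes c + + and + py z (159 + 208 = 367) plus the double crossovers (33).
RF(py–c) = (367 + 33) / 2530 = 400/2530 = 0.1581 → 15.8 cM.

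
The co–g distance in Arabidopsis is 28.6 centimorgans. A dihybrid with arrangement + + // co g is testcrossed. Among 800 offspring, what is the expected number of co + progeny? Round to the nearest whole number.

114

A map distance of 28.6 centimorgans corresponds to a recombination frequency of 0.286.
The F1 is + + / co g, so co + is a recombinant gamete class with expected frequency r/2 = 0.286/2 = 0.1430.
Expected number = 0.1430 × 800 = 114.40 ≈ 114.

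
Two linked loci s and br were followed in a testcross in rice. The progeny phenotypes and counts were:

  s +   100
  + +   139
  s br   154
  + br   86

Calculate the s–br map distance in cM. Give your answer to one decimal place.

The two most frequent classes, + + (139) and s br (154), are the parental types, so the F1 was + + / s br.
The recombinant classes are + br and s +: 86 + 100 = 186.
Recombination frequency = 186/479 = 0.3883 ≈ 38.8%, i.e. 38.8 cM.

38.8 cM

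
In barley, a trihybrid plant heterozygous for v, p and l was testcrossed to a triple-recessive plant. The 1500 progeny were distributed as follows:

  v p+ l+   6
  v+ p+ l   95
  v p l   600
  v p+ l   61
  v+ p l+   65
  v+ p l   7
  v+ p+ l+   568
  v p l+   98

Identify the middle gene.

v

The two most frequent reciprocal classes, v+ p+ l+ and v p l, are the parental types, so the F1 was v+ p+ l+ / v p l.
The two rarest classes, v p+ l+ and v+ p l, are the double crossovers. Comparing them with the parentals, only the v allele has switched, so v is the middle locus and the order is l – v – p.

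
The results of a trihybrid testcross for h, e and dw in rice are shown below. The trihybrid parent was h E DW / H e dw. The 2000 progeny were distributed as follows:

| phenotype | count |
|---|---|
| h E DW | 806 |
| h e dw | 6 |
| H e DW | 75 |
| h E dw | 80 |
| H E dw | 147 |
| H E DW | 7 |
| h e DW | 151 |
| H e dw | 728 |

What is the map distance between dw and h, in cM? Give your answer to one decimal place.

8.4 cM

The two rarest classes, H E DW and h e dw, are the double crossovers. Comparing them with the parentals, only the h allele has switched, so h is the middle locus and the order is dw – h – e.
Crossovers in the dw–h interval produce the single-crossover classes h E dw and H e DW (80 + 75 = 155) plus the double crossovers (13).
RF(dw–h) = (155 + 13) / 2000 = 168/2000 = 0.0840 → 8.4 cM.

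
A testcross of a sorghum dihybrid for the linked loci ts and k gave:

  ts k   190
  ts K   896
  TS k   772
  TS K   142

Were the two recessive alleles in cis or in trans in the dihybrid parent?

The two most frequent classes are TS k (772) and ts K (896); these are the parental (non-recombinant) types.
So the F1 carried TS k on one chromosome and ts K on the other — the recessive alleles are on opposite chromosomes (trans / repulsion).

trans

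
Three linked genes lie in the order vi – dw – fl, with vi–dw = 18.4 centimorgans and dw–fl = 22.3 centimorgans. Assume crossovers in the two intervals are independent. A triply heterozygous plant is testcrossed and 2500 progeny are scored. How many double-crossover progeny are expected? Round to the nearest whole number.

Map distances give recombination frequencies of 0.184 and 0.223 for the two intervals.
With no interference, expected double-crossover frequency = 0.184 × 0.223 = 0.04103.
Expected number = 0.04103 × 2500 = 102.58 ≈ 103.

103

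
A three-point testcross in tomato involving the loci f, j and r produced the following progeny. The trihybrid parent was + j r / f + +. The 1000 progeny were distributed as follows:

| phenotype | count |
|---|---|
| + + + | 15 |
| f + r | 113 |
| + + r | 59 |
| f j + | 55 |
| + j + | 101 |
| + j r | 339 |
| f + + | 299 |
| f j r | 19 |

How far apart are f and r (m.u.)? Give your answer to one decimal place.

The two rarest classes, f j r and + + +, are the double crossovers. Comparing them with the parentals, only the f allele has switched, so f is the middle locus and the order is j – f – r.
Crossovers in the f–r interval produce the single-crossover classes + j + and f + r (101 + 113 = 214) plus the double crossovers (34).
RF(f–r) = (214 + 34) / 1000 = 248/1000 = 0.2480 → 24.8 m.u.

24.8 m.u.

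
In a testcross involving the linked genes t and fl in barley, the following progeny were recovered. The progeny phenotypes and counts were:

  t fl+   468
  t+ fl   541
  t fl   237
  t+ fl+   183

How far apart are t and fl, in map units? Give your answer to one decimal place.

29.4 map units

The two most frequent classes, t+ fl (541) and t fl+ (468), are the parental types, so the F1 was t+ fl / t fl+.
The recombinant classes are t+ fl+ and t fl: 183 + 237 = 420.
Recombination frequency = 420/1429 = 0.2939 ≈ 29.4%, i.e. 29.4 map units.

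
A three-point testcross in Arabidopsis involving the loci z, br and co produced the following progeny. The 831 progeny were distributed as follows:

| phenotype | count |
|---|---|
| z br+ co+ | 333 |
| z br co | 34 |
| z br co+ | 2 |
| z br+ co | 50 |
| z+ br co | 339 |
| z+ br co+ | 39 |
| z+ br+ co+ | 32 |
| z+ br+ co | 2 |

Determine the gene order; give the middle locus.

The two most frequent reciprocal classes, z br+ co+ and z+ br co, are the parental types, so the F1 was z br+ co+ / z+ br co.
The two rarest classes, z br co+ and z+ br+ co, are the double crossovers. Comparing them with the parentals, only the br allele has switched, so br is the middle locus and the order is z – br – co.

br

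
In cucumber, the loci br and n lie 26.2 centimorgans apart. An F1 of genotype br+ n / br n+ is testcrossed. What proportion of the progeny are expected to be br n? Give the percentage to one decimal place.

A map distance of 26.2 centimorgans corresponds to a recombination frequency of 0.262.
The F1 is br+ n / br n+, so br n is a recombinant gamete class with expected frequency r/2 = 0.262/2 = 0.1310.
That is 0.1310 = 13.1% of the progeny.

13.1%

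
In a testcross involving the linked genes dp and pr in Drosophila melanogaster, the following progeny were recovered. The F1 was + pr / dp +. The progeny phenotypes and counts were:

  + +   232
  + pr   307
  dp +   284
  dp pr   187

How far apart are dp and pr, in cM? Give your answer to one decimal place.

The recombinant classes are + + and dp pr: 232 + 187 = 419.
Recombination frequency = 419/1010 = 0.4149 ≈ 41.5%, i.e. 41.5 cM.

41.5 cM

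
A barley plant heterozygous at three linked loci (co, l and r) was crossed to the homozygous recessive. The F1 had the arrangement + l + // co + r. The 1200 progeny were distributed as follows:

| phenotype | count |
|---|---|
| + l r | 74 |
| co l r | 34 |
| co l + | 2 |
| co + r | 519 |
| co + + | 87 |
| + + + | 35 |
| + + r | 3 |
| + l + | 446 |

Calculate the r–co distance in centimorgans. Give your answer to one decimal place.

13.8 centimorgans

The two rarest classes, co l + and + + r, are the double crossovers. Comparing them with the parentals, only the co allele has switched, so co is the middle locus and the order is l – co – r.
Crossovers in the co–r interval produce the single-crossover classes + l r and co + + (74 + 87 = 161) plus the double crossovers (5).
RF(co–r) = (161 + 5) / 1200 = 166/1200 = 0.1383 → 13.8 centimorgans.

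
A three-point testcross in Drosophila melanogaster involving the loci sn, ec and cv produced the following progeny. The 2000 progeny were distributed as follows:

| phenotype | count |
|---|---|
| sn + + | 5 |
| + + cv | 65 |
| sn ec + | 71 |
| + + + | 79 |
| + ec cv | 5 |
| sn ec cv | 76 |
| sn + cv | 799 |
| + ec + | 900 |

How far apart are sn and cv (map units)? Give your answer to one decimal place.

The two most frequent reciprocal classes, + ec + and sn + cv, are the parental types, so the F1 was + ec + / sn + cv.
The two rarest classes, + ec cv and sn + +, are the double crossovers. Comparing them with the parentals, only the cv allele has switched, so cv is the middle locus and the order is sn – cv – ec.
Crossovers in the sn–cv interval produce the single-crossover classes sn ec + and + + cv (71 + 65 = 136) plus the double crossovers (10).
RF(sn–cv) = (136 + 10) / 2000 = 146/2000 = 0.0730 → 7.3 map units.

7.3 map units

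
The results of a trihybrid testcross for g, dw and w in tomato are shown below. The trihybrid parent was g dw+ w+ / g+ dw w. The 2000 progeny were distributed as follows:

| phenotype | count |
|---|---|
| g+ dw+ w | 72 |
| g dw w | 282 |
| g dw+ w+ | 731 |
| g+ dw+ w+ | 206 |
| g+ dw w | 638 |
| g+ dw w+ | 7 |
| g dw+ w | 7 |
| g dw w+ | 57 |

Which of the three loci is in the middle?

w

The two rarest classes, g dw+ w and g+ dw w+, are the double crossovers. Comparing them with the parentals, only the w allele has switched, so w is the middle locus and the order is dw – w – g.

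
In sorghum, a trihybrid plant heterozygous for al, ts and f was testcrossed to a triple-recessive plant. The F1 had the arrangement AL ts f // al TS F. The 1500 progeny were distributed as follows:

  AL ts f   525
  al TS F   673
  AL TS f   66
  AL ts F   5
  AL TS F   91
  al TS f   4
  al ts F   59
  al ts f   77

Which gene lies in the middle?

f

The two rarest classes, AL ts F and al TS f, are the double crossovers. Comparing them with the parentals, only the f allele has switched, so f is the middle locus and the order is al – f – ts.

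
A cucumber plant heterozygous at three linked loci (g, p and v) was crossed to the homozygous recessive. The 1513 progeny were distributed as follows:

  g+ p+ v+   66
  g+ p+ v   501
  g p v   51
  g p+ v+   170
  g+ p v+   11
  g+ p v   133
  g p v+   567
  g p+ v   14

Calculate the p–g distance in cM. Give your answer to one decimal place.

The two most frequent reciprocal classes, g p v+ and g+ p+ v, are the parental types, so the F1 was g p v+ / g+ p+ v.
The two rarest classes, g+ p v+ and g p+ v, are the double crossovers. Comparing them with the parentals, only the g allele has switched, so g is the middle locus and the order is p – g – v.
Crossovers in the p–g interval produce the single-crossover classes g p+ v+ and g+ p v (170 + 133 = 303) plus the double crossovers (25).
RF(p–g) = (303 + 25) / 1513 = 328/1513 = 0.2168 → 21.7 cM.

21.7 cM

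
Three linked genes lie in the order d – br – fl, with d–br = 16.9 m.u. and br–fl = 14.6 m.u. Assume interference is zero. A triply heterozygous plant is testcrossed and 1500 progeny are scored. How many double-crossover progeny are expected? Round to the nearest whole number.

Map distances give recombination frequencies of 0.169 and 0.146 for the two intervals.
With no interference, expected double-crossover frequency = 0.169 × 0.146 = 0.02467.
Expected number = 0.02467 × 1500 = 37.01 ≈ 37.

37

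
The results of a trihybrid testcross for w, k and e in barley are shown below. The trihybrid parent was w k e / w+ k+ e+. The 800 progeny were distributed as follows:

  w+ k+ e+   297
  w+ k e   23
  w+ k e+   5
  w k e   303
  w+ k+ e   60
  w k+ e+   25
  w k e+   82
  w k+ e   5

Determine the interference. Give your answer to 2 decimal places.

0.09

The two rarest classes, w k+ e and w+ k e+, are the double crossovers. Comparing them with the parentals, only the k allele has switched, so k is the middle locus and the order is w – k – e.
w–k: (48 + 10)/800 = 0.0725; k–e: (142 + 10)/800 = 0.1900.
Expected DCO frequency = 0.0725 × 0.1900 ≈ 0.01377; observed = 10/800 ≈ 0.01250.
Coefficient of coincidence = 0.01250/0.01377 ≈ 0.91; interference = 1 − 0.91 = 0.09.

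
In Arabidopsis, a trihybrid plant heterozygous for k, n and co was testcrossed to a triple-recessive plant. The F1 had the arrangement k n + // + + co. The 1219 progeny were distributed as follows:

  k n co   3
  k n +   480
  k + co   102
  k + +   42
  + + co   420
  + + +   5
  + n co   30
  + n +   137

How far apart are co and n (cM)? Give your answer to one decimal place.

6.6 cM

The two rarest classes, k n co and + + +, are the double crossovers. Comparing them with the parentals, only the co allele has switched, so co is the middle locus and the order is k – co – n.
Crossovers in the co–n interval produce the single-crossover classes k + + and + n co (42 + 30 = 72) plus the double crossovers (8).
RF(co–n) = (72 + 8) / 1219 = 80/1219 = 0.0656 → 6.6 cM.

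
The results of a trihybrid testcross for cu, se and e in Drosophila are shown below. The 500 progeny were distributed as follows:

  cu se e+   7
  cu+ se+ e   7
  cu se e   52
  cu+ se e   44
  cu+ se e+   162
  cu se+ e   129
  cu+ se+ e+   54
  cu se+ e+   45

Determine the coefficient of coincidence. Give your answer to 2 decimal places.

The two most frequent reciprocal classes, cu+ se e+ and cu se+ e, are the parental types, so the F1 was cu+ se e+ / cu se+ e.
The two rarest classes, cu se e+ and cu+ se+ e, are the double crossovers. Comparing them with the parentals, only the cu allele has switched, so cu is the middle locus and the order is e – cu – se.
e–cu: (89 + 14)/500 = 0.2060; cu–se: (106 + 14)/500 = 0.2400.
Expected DCO frequency = 0.2060 × 0.2400 ≈ 0.04944; observed = 14/500 ≈ 0.02800.
Coefficient of coincidence = 0.02800/0.04944 ≈ 0.57.

0.57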